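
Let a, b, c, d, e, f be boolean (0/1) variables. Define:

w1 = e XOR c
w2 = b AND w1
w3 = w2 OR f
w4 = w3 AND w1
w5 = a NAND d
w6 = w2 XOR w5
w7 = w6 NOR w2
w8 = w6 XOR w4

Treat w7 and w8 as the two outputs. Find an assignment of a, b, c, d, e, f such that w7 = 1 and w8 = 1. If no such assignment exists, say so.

a=1 b=0 c=0 d=1 e=1 f=1

Check with a=1 b=0 c=0 d=1 e=1 f=1:
w1 = e XOR c = 1 XOR 0 = 1
w2 = b AND w1 = 0 AND 1 = 0
w3 = w2 OR f = 0 OR 1 = 1
w4 = w3 AND w1 = 1 AND 1 = 1
w5 = a NAND d = 1 NAND 1 = 0
w6 = w2 XOR w5 = 0 XOR 0 = 0
w7 = w6 NOR w2 = 0 NOR 0 = 1
w8 = w6 XOR w4 = 0 XOR 1 = 1
So w7 = 1 and w8 = 1.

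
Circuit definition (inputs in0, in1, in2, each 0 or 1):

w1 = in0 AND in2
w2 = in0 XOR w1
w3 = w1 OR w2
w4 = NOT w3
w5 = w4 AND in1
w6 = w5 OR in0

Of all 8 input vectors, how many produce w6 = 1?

w6 = w5 OR in0 must be 1, so at least one of w5, in0 is 1.
Satisfying assignments:
  in0=0, in1=1, in2=0
  in0=0, in1=1, in2=1
  in0=1, in1=0, in2=0
  in0=1, in1=0, in2=1
  in0=1, in1=1, in2=0
  in0=1, in1=1, in2=1

6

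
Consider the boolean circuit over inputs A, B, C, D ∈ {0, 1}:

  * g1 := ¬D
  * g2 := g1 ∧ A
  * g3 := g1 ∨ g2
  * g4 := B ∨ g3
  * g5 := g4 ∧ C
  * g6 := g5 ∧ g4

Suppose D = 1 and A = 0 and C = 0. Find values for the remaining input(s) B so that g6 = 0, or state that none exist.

g6 = g5 ∧ g4 must be 0, so at least one of g5, g4 is 0.
Check with D = 1 and A = 0 and C = 0 and B=1:
g1 = ¬D = ¬1 = 0
g2 = g1 ∧ A = 0 ∧ 0 = 0
g3 = g1 ∨ g2 = 0 ∨ 0 = 0
g4 = B ∨ g3 = 1 ∨ 0 = 1
g5 = g4 ∧ C = 1 ∧ 0 = 0
g6 = g5 ∧ g4 = 0 ∧ 1 = 0
So g6 = 0.

B=1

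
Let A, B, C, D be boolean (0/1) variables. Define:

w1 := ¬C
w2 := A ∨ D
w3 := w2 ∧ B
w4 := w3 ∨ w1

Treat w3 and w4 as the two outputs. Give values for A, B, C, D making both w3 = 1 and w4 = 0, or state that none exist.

no solution exists

Across all 16 input combinations, none give both w3 = 1 and w4 = 0.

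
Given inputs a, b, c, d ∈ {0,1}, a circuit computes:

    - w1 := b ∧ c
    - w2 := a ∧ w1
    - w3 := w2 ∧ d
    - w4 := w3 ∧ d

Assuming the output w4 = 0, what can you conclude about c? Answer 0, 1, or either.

Both values of c occur among assignments with w4 = 0:
  c=0: a=0, b=0, c=0, d=0
  c=1: a=0, b=0, c=1, d=0

either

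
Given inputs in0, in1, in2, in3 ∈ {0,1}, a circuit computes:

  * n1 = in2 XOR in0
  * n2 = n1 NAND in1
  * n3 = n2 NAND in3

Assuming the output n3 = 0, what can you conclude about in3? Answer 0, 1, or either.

1

n3 = n2 NAND in3 must be 0, so both n2 = 1 and in3 = 1.
n2 = n1 NAND in1 must be 1, so at least one of n1, in1 is 0.
Every assignment with n3 = 0 has in3 = 1; there are 6 such assignment(s).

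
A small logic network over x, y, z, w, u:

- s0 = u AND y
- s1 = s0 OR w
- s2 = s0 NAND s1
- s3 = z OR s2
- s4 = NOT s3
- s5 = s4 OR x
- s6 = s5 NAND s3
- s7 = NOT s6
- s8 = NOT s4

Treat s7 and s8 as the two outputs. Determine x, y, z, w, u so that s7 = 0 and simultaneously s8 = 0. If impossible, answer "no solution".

x=1 y=1 z=0 w=1 u=1

Check with x=1 y=1 z=0 w=1 u=1:
s0 = u AND y = 1 AND 1 = 1
s1 = s0 OR w = 1 OR 1 = 1
s2 = s0 NAND s1 = 1 NAND 1 = 0
s3 = z OR s2 = 0 OR 0 = 0
s4 = NOT s3 = NOT 0 = 1
s5 = s4 OR x = 1 OR 1 = 1
s6 = s5 NAND s3 = 1 NAND 0 = 1
s7 = NOT s6 = NOT 1 = 0
s8 = NOT s4 = NOT 1 = 0
So s7 = 0 and s8 = 0.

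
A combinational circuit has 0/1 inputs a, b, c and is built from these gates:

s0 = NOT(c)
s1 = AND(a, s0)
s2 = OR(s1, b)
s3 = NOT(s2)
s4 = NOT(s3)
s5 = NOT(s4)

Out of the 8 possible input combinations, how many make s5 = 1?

3

s5 = NOT(s4) must be 1, so s4 = 0.
s4 = NOT(s3) must be 0, so s3 = 1.
Satisfying assignments:
  a=0, b=0, c=0
  a=0, b=0, c=1
  a=1, b=0, c=1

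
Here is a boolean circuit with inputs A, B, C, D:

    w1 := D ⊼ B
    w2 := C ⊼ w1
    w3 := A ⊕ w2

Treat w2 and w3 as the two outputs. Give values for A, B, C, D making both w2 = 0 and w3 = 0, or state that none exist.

A=0 B=0 C=1 D=0

Check with A=0 B=0 C=1 D=0:
w1 = D ⊼ B = 0 ⊼ 0 = 1
w2 = C ⊼ w1 = 1 ⊼ 1 = 0
w3 = A ⊕ w2 = 0 ⊕ 0 = 0
So w2 = 0 and w3 = 0.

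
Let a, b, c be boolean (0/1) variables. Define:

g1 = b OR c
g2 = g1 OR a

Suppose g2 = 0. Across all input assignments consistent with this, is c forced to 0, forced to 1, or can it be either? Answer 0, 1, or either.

0

g2 = g1 OR a must be 0, so both g1 = 0 and a = 0.
g1 = b OR c must be 0, so both b = 0 and c = 0.
Every assignment with g2 = 0 has c = 0; there are 1 such assignment(s).
  a=0, b=0, c=0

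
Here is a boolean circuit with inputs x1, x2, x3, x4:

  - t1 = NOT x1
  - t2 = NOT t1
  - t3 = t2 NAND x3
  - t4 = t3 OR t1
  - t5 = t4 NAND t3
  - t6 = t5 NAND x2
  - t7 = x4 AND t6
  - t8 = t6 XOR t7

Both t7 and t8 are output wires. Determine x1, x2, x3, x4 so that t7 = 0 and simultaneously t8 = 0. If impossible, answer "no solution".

Check with x1=1, x2=1, x3=1, x4=1:
t1 = NOT x1 = NOT 1 = 0
t2 = NOT t1 = NOT 0 = 1
t3 = t2 NAND x3 = 1 NAND 1 = 0
t4 = t3 OR t1 = 0 OR 0 = 0
t5 = t4 NAND t3 = 0 NAND 0 = 1
t6 = t5 NAND x2 = 1 NAND 1 = 0
t7 = x4 AND t6 = 1 AND 0 = 0
t8 = t6 XOR t7 = 0 XOR 0 = 0
So t7 = 0 and t8 = 0.

x1=1, x2=1, x3=1, x4=1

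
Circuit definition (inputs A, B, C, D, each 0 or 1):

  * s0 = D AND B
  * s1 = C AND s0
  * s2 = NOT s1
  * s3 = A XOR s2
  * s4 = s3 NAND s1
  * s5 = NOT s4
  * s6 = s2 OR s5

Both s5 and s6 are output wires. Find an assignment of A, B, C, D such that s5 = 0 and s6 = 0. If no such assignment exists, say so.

A=0, B=1, C=1, D=1

Check with A=0, B=1, C=1, D=1:
s0 = D AND B = 1 AND 1 = 1
s1 = C AND s0 = 1 AND 1 = 1
s2 = NOT s1 = NOT 1 = 0
s3 = A XOR s2 = 0 XOR 0 = 0
s4 = s3 NAND s1 = 0 NAND 1 = 1
s5 = NOT s4 = NOT 1 = 0
s6 = s2 OR s5 = 0 OR 0 = 0
So s5 = 0 and s6 = 0.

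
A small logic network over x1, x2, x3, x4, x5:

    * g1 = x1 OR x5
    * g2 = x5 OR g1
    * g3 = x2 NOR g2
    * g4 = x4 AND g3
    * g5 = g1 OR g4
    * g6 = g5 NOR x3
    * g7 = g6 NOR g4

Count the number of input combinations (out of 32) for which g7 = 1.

27

g7 = g6 NOR g4 must be 1, so both g6 = 0 and g4 = 0.
g6 = g5 NOR x3 must be 0, so at least one of g5, x3 is 1.
g4 = x4 AND g3 must be 0, so at least one of x4, g3 is 0.
Enumerating the 32 input combinations, 27 give g7 = 1 and 5 give g7 = 0.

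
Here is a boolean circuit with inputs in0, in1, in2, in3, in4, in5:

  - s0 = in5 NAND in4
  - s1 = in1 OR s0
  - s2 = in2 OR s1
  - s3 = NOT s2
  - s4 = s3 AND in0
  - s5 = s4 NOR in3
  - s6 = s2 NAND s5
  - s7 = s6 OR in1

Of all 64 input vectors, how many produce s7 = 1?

s7 = s6 OR in1 must be 1, so at least one of s6, in1 is 1.
Enumerating the 64 input combinations, 50 give s7 = 1 and 14 give s7 = 0.

50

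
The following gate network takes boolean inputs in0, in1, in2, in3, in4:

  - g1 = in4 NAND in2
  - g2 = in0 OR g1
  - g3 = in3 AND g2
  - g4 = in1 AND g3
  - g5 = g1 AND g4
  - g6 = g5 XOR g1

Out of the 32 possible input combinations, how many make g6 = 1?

g6 = g5 XOR g1 must be 1, so g5 and g1 differ.
Enumerating the 32 input combinations, 18 give g6 = 1 and 14 give g6 = 0.

18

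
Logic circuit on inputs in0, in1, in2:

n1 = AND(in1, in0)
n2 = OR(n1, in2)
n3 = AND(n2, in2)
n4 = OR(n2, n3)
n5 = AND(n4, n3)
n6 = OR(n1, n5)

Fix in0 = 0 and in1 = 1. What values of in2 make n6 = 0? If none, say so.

n6 = OR(n1, n5) must be 0, so both n1 = 0 and n5 = 0.
Check with in0 = 0 and in1 = 1 and in2=0:
n1 = AND(in1, in0) = AND(1, 0) = 0
n2 = OR(n1, in2) = OR(0, 0) = 0
n3 = AND(n2, in2) = AND(0, 0) = 0
n4 = OR(n2, n3) = OR(0, 0) = 0
n5 = AND(n4, n3) = AND(0, 0) = 0
n6 = OR(n1, n5) = OR(0, 0) = 0
So n6 = 0.

in2=0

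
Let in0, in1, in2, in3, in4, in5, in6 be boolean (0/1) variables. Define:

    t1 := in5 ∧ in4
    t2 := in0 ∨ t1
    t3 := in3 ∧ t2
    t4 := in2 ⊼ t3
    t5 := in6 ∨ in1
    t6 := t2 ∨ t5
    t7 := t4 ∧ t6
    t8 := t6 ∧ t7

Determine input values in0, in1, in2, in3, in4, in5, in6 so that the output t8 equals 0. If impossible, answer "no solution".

in0=0, in1=0, in2=0, in3=0, in4=1, in5=0, in6=0

Check with in0=0, in1=0, in2=0, in3=0, in4=1, in5=0, in6=0:
t1 = in5 ∧ in4 = 0 ∧ 1 = 0
t2 = in0 ∨ t1 = 0 ∨ 0 = 0
t3 = in3 ∧ t2 = 0 ∧ 0 = 0
t4 = in2 ⊼ t3 = 0 ⊼ 0 = 1
t5 = in6 ∨ in1 = 0 ∨ 0 = 0
t6 = t2 ∨ t5 = 0 ∨ 0 = 0
t7 = t4 ∧ t6 = 1 ∧ 0 = 0
t8 = t6 ∧ t7 = 0 ∧ 0 = 0
So t8 = 0 as required.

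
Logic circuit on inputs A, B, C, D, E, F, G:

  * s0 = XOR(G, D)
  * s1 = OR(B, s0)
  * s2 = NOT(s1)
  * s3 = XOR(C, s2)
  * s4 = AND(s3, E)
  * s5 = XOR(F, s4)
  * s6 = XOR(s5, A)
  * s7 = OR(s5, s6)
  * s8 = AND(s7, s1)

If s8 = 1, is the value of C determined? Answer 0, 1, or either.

Both values of C occur among assignments with s8 = 1:
  C=0: A=0, B=0, C=0, D=0, E=0, F=1, G=1
  C=1: A=0, B=0, C=1, D=0, E=0, F=1, G=1

either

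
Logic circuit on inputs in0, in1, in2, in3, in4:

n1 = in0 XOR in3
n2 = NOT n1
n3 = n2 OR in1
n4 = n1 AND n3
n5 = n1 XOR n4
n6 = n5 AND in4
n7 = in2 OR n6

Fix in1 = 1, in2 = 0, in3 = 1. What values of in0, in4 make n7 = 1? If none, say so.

no solution exists

With in1 = 1, in2 = 0, in3 = 1 fixed, none of the 4 settings of in0, in4 give n7 = 1.
For example, with in0=0, in4=1:
n1 = in0 XOR in3 = 0 XOR 1 = 1
n2 = NOT n1 = NOT 1 = 0
n3 = n2 OR in1 = 0 OR 1 = 1
n4 = n1 AND n3 = 1 AND 1 = 1
n5 = n1 XOR n4 = 1 XOR 1 = 0
n6 = n5 AND in4 = 0 AND 1 = 0
n7 = in2 OR n6 = 0 OR 0 = 0
giving n7 = 0 ≠ 1.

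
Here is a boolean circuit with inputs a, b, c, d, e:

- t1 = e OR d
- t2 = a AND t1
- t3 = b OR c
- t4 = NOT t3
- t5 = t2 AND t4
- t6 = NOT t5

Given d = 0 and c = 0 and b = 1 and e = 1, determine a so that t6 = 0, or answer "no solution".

With d = 0 and c = 0 and b = 1 and e = 1 fixed, none of the 2 settings of a give t6 = 0.
For example, with a=0:
t1 = e OR d = 1 OR 0 = 1
t2 = a AND t1 = 0 AND 1 = 0
t3 = b OR c = 1 OR 0 = 1
t4 = NOT t3 = NOT 1 = 0
t5 = t2 AND t4 = 0 AND 0 = 0
t6 = NOT t5 = NOT 0 = 1
giving t6 = 1 ≠ 0.

no solution exists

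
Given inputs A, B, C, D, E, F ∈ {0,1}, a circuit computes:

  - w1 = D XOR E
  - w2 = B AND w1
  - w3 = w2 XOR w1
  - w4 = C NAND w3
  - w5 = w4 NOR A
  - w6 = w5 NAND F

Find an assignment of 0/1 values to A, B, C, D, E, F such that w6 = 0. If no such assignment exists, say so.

w6 = w5 NAND F must be 0, so both w5 = 1 and F = 1.
Check with A=0 B=0 C=1 D=0 E=1 F=1:
w1 = D XOR E = 0 XOR 1 = 1
w2 = B AND w1 = 0 AND 1 = 0
w3 = w2 XOR w1 = 0 XOR 1 = 1
w4 = C NAND w3 = 1 NAND 1 = 0
w5 = w4 NOR A = 0 NOR 0 = 1
w6 = w5 NAND F = 1 NAND 1 = 0
So w6 = 0 as required.

A=0 B=0 C=1 D=0 E=1 F=1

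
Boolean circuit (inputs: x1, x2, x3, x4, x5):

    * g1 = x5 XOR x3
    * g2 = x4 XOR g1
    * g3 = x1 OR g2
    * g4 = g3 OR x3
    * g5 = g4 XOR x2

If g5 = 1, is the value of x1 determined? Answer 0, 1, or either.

Both values of x1 occur among assignments with g5 = 1:
  x1=0: x1=0, x2=0, x3=0, x4=0, x5=1
  x1=1: x1=1, x2=0, x3=0, x4=0, x5=0

either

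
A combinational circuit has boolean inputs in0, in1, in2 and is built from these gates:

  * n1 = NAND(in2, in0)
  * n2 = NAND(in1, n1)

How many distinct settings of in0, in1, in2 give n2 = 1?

n2 = NAND(in1, n1) must be 1, so at least one of in1, n1 is 0.
Satisfying assignments:
  in0=0, in1=0, in2=0
  in0=0, in1=0, in2=1
  in0=1, in1=0, in2=0
  in0=1, in1=0, in2=1
  in0=1, in1=1, in2=1

5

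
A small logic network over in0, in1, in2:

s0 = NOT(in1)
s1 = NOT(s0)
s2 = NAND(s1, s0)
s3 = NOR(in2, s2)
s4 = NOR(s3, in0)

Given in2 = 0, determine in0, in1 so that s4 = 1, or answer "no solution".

in0=0, in1=1

s4 = NOR(s3, in0) must be 1, so both s3 = 0 and in0 = 0.
Check with in2 = 0 and in0=0, in1=1:
s0 = NOT(in1) = NOT 1 = 0
s1 = NOT(s0) = NOT 0 = 1
s2 = NAND(s1, s0) = NAND(1, 0) = 1
s3 = NOR(in2, s2) = NOR(0, 1) = 0
s4 = NOR(s3, in0) = NOR(0, 0) = 1
So s4 = 1.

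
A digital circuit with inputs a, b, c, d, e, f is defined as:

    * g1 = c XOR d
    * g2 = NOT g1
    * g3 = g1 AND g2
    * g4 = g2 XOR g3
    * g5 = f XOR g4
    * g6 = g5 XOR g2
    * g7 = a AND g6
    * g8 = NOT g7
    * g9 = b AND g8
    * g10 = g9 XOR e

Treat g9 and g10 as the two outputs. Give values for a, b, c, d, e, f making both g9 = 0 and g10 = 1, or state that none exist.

a=1, b=1, c=0, d=0, e=1, f=1

Check with a=1, b=1, c=0, d=0, e=1, f=1:
g1 = c XOR d = 0 XOR 0 = 0
g2 = NOT g1 = NOT 0 = 1
g3 = g1 AND g2 = 0 AND 1 = 0
g4 = g2 XOR g3 = 1 XOR 0 = 1
g5 = f XOR g4 = 1 XOR 1 = 0
g6 = g5 XOR g2 = 0 XOR 1 = 1
g7 = a AND g6 = 1 AND 1 = 1
g8 = NOT g7 = NOT 1 = 0
g9 = b AND g8 = 1 AND 0 = 0
g10 = g9 XOR e = 0 XOR 1 = 1
So g9 = 0 and g10 = 1.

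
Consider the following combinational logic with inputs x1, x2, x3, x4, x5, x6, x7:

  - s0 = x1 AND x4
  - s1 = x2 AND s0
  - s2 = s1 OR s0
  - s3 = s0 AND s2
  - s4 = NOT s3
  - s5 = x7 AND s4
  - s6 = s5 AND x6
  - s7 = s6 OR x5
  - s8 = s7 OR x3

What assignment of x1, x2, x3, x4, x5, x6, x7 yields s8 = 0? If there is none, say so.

x1=0 x2=1 x3=0 x4=1 x5=0 x6=0 x7=1

Check with x1=0 x2=1 x3=0 x4=1 x5=0 x6=0 x7=1:
s0 = x1 AND x4 = 0 AND 1 = 0
s1 = x2 AND s0 = 1 AND 0 = 0
s2 = s1 OR s0 = 0 OR 0 = 0
s3 = s0 AND s2 = 0 AND 0 = 0
s4 = NOT s3 = NOT 0 = 1
s5 = x7 AND s4 = 1 AND 1 = 1
s6 = s5 AND x6 = 1 AND 0 = 0
s7 = s6 OR x5 = 0 OR 0 = 0
s8 = s7 OR x3 = 0 OR 0 = 0
So s8 = 0 as required.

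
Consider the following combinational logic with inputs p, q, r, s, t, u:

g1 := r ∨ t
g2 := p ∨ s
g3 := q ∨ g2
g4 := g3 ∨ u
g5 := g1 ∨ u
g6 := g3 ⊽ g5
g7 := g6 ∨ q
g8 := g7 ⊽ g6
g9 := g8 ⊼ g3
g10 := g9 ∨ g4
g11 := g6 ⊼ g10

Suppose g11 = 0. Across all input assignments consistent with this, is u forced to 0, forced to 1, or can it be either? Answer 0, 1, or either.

g11 = g6 ⊼ g10 must be 0, so both g6 = 1 and g10 = 1.
Every assignment with g11 = 0 has u = 0; there are 1 such assignment(s).
  p=0, q=0, r=0, s=0, t=0, u=0

0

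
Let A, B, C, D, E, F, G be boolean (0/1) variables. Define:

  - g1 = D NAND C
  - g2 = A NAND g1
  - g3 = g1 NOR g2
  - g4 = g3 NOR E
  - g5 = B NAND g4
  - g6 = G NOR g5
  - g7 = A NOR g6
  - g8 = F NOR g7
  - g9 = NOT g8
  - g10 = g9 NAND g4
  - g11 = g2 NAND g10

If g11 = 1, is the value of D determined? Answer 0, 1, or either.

Both values of D occur among assignments with g11 = 1:
  D=0: A=0, B=0, C=0, D=0, E=0, F=0, G=0
  D=1: A=0, B=0, C=0, D=1, E=0, F=0, G=0

either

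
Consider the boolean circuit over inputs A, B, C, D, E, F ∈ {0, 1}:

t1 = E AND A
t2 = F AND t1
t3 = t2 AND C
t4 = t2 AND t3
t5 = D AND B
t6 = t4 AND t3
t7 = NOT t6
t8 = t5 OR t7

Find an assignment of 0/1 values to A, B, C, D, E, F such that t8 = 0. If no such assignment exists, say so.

Check with A=1, B=0, C=1, D=0, E=1, F=1:
t1 = E AND A = 1 AND 1 = 1
t2 = F AND t1 = 1 AND 1 = 1
t3 = t2 AND C = 1 AND 1 = 1
t4 = t2 AND t3 = 1 AND 1 = 1
t5 = D AND B = 0 AND 0 = 0
t6 = t4 AND t3 = 1 AND 1 = 1
t7 = NOT t6 = NOT 1 = 0
t8 = t5 OR t7 = 0 OR 0 = 0
So t8 = 0 as required.

A=1, B=0, C=1, D=0, E=1, F=1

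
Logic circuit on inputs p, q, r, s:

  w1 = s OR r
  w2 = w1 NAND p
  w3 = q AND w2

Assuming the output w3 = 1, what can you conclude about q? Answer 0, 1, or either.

1

w3 = q AND w2 must be 1, so both q = 1 and w2 = 1.
w2 = w1 NAND p must be 1, so at least one of w1, p is 0.
Every assignment with w3 = 1 has q = 1; there are 5 such assignment(s).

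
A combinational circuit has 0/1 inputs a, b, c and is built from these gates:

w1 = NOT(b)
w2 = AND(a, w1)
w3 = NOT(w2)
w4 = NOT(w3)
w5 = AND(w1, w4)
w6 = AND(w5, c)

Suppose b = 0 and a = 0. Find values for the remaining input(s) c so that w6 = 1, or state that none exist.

no solution exists

With b = 0 and a = 0 fixed, none of the 2 settings of c give w6 = 1.
For example, with c=1:
w1 = NOT(b) = NOT 0 = 1
w2 = AND(a, w1) = AND(0, 1) = 0
w3 = NOT(w2) = NOT 0 = 1
w4 = NOT(w3) = NOT 1 = 0
w5 = AND(w1, w4) = AND(1, 0) = 0
w6 = AND(w5, c) = AND(0, 1) = 0
giving w6 = 0 ≠ 1.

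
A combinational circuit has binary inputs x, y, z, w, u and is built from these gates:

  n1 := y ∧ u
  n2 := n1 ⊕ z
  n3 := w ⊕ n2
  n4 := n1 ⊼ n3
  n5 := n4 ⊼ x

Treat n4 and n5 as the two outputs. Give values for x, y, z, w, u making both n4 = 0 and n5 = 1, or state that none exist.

Check with x=0, y=1, z=0, w=0, u=1:
n1 = y ∧ u = 1 ∧ 1 = 1
n2 = n1 ⊕ z = 1 ⊕ 0 = 1
n3 = w ⊕ n2 = 0 ⊕ 1 = 1
n4 = n1 ⊼ n3 = 1 ⊼ 1 = 0
n5 = n4 ⊼ x = 0 ⊼ 0 = 1
So n4 = 0 and n5 = 1.

x=0, y=1, z=0, w=0, u=1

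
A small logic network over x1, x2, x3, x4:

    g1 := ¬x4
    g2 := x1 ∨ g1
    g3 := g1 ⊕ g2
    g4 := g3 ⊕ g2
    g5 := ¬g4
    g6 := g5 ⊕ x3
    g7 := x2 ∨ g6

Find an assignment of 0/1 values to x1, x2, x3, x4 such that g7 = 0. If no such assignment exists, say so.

x1=1 x2=0 x3=0 x4=0

g7 = x2 ∨ g6 must be 0, so both x2 = 0 and g6 = 0.
g6 = g5 ⊕ x3 must be 0, so g5 and x3 are equal.
Check with x1=1 x2=0 x3=0 x4=0:
g1 = ¬x4 = ¬0 = 1
g2 = x1 ∨ g1 = 1 ∨ 1 = 1
g3 = g1 ⊕ g2 = 1 ⊕ 1 = 0
g4 = g3 ⊕ g2 = 0 ⊕ 1 = 1
g5 = ¬g4 = ¬1 = 0
g6 = g5 ⊕ x3 = 0 ⊕ 0 = 0
g7 = x2 ∨ g6 = 0 ∨ 0 = 0
So g7 = 0 as required.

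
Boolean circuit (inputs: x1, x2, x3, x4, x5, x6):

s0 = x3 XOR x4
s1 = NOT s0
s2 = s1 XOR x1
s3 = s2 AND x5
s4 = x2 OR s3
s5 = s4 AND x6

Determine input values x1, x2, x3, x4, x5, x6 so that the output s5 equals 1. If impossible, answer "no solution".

s5 = s4 AND x6 must be 1, so both s4 = 1 and x6 = 1.
s4 = x2 OR s3 must be 1, so at least one of x2, s3 is 1.
Check with x1=0, x2=1, x3=1, x4=0, x5=0, x6=1:
s0 = x3 XOR x4 = 1 XOR 0 = 1
s1 = NOT s0 = NOT 1 = 0
s2 = s1 XOR x1 = 0 XOR 0 = 0
s3 = s2 AND x5 = 0 AND 0 = 0
s4 = x2 OR s3 = 1 OR 0 = 1
s5 = s4 AND x6 = 1 AND 1 = 1
So s5 = 1 as required.

x1=0, x2=1, x3=1, x4=0, x5=0, x6=1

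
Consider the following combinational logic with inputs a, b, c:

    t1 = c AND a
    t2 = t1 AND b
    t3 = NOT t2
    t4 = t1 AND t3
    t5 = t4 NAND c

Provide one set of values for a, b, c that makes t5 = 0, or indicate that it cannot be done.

a=1, b=0, c=1

t5 = t4 NAND c must be 0, so both t4 = 1 and c = 1.
t4 = t1 AND t3 must be 1, so both t1 = 1 and t3 = 1.
Check with a=1, b=0, c=1:
t1 = c AND a = 1 AND 1 = 1
t2 = t1 AND b = 1 AND 0 = 0
t3 = NOT t2 = NOT 0 = 1
t4 = t1 AND t3 = 1 AND 1 = 1
t5 = t4 NAND c = 1 NAND 1 = 0
So t5 = 0 as required.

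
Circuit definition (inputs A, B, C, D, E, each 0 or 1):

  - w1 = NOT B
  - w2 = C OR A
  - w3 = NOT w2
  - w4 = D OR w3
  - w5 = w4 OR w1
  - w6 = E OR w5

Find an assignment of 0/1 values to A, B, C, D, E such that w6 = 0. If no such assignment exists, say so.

Check with A=0, B=1, C=1, D=0, E=0:
w1 = NOT B = NOT 1 = 0
w2 = C OR A = 1 OR 0 = 1
w3 = NOT w2 = NOT 1 = 0
w4 = D OR w3 = 0 OR 0 = 0
w5 = w4 OR w1 = 0 OR 0 = 0
w6 = E OR w5 = 0 OR 0 = 0
So w6 = 0 as required.

A=0, B=1, C=1, D=0, E=0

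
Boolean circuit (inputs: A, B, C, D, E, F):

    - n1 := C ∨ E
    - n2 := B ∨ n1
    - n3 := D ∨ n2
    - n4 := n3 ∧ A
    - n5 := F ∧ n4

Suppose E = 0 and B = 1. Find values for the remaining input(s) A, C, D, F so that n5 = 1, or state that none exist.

n5 = F ∧ n4 must be 1, so both F = 1 and n4 = 1.
Check with E = 0 and B = 1 and A=1, C=1, D=1, F=1:
n1 = C ∨ E = 1 ∨ 0 = 1
n2 = B ∨ n1 = 1 ∨ 1 = 1
n3 = D ∨ n2 = 1 ∨ 1 = 1
n4 = n3 ∧ A = 1 ∧ 1 = 1
n5 = F ∧ n4 = 1 ∧ 1 = 1
So n5 = 1.

A=1, C=1, D=1, F=1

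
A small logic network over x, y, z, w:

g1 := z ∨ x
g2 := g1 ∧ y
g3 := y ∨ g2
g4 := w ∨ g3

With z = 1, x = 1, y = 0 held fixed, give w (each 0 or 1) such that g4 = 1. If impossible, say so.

w=1

g4 = w ∨ g3 must be 1, so at least one of w, g3 is 1.
Check with z = 1, x = 1, y = 0 and w=1:
g1 = z ∨ x = 1 ∨ 1 = 1
g2 = g1 ∧ y = 1 ∧ 0 = 0
g3 = y ∨ g2 = 0 ∨ 0 = 0
g4 = w ∨ g3 = 1 ∨ 0 = 1
So g4 = 1.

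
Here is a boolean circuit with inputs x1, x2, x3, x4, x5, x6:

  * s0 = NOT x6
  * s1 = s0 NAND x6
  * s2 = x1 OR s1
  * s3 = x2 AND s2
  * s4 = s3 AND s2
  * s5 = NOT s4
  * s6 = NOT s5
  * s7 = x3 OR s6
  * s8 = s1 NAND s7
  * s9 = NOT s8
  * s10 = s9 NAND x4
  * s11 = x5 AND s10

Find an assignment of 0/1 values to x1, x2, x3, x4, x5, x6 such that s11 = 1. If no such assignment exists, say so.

x1=1 x2=1 x3=1 x4=0 x5=1 x6=1

s11 = x5 AND s10 must be 1, so both x5 = 1 and s10 = 1.
Check with x1=1 x2=1 x3=1 x4=0 x5=1 x6=1:
s0 = NOT x6 = NOT 1 = 0
s1 = s0 NAND x6 = 0 NAND 1 = 1
s2 = x1 OR s1 = 1 OR 1 = 1
s3 = x2 AND s2 = 1 AND 1 = 1
s4 = s3 AND s2 = 1 AND 1 = 1
s5 = NOT s4 = NOT 1 = 0
s6 = NOT s5 = NOT 0 = 1
s7 = x3 OR s6 = 1 OR 1 = 1
s8 = s1 NAND s7 = 1 NAND 1 = 0
s9 = NOT s8 = NOT 0 = 1
s10 = s9 NAND x4 = 1 NAND 0 = 1
s11 = x5 AND s10 = 1 AND 1 = 1
So s11 = 1 as required.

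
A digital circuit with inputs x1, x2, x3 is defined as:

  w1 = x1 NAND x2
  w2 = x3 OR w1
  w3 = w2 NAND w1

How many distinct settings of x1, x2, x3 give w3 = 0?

w3 = w2 NAND w1 must be 0, so both w2 = 1 and w1 = 1.
Satisfying assignments:
  x1=0, x2=0, x3=0
  x1=0, x2=0, x3=1
  x1=0, x2=1, x3=0
  x1=0, x2=1, x3=1
  x1=1, x2=0, x3=0
  x1=1, x2=0, x3=1

6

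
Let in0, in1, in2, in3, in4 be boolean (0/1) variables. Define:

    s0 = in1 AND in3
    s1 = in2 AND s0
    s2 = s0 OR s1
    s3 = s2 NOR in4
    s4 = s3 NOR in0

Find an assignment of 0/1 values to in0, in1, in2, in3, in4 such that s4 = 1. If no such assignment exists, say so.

in0=0, in1=1, in2=1, in3=1, in4=1

s4 = s3 NOR in0 must be 1, so both s3 = 0 and in0 = 0.
s3 = s2 NOR in4 must be 0, so at least one of s2, in4 is 1.
Check with in0=0, in1=1, in2=1, in3=1, in4=1:
s0 = in1 AND in3 = 1 AND 1 = 1
s1 = in2 AND s0 = 1 AND 1 = 1
s2 = s0 OR s1 = 1 OR 1 = 1
s3 = s2 NOR in4 = 1 NOR 1 = 0
s4 = s3 NOR in0 = 0 NOR 0 = 1
So s4 = 1 as required.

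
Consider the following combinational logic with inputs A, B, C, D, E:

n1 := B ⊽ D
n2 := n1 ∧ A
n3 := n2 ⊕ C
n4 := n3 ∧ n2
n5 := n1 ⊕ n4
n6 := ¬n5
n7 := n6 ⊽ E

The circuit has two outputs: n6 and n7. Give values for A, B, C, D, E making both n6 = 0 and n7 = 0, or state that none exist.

Check with A=0, B=0, C=1, D=0, E=1:
n1 = B ⊽ D = 0 ⊽ 0 = 1
n2 = n1 ∧ A = 1 ∧ 0 = 0
n3 = n2 ⊕ C = 0 ⊕ 1 = 1
n4 = n3 ∧ n2 = 1 ∧ 0 = 0
n5 = n1 ⊕ n4 = 1 ⊕ 0 = 1
n6 = ¬n5 = ¬1 = 0
n7 = n6 ⊽ E = 0 ⊽ 1 = 0
So n6 = 0 and n7 = 0.

A=0, B=0, C=1, D=0, E=1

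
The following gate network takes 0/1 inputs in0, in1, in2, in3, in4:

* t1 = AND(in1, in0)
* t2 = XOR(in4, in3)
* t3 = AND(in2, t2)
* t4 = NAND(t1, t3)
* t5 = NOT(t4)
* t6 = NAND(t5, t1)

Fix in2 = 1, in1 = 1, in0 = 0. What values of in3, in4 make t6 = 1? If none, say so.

t6 = NAND(t5, t1) must be 1, so at least one of t5, t1 is 0.
Check with in2 = 1, in1 = 1, in0 = 0 and in3=0, in4=0:
t1 = AND(in1, in0) = AND(1, 0) = 0
t2 = XOR(in4, in3) = XOR(0, 0) = 0
t3 = AND(in2, t2) = AND(1, 0) = 0
t4 = NAND(t1, t3) = NAND(0, 0) = 1
t5 = NOT(t4) = NOT 1 = 0
t6 = NAND(t5, t1) = NAND(0, 0) = 1
So t6 = 1.

in3=0, in4=0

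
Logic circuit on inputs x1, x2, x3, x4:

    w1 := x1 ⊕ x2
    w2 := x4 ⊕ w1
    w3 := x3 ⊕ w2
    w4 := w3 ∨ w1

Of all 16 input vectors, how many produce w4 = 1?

12

w4 = w3 ∨ w1 must be 1, so at least one of w3, w1 is 1.
Enumerating the 16 input combinations, 12 give w4 = 1 and 4 give w4 = 0.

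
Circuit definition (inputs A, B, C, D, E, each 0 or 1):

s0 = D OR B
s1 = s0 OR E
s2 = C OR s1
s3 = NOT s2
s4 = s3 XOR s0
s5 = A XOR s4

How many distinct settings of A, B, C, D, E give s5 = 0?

16

s5 = A XOR s4 must be 0, so A and s4 are equal.
Enumerating the 32 input combinations, 16 give s5 = 0 and 16 give s5 = 1.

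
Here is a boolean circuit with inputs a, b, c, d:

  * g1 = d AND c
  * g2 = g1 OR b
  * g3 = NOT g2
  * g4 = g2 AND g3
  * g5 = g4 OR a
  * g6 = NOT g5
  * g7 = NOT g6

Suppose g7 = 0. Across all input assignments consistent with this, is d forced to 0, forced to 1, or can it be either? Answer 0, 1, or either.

Both values of d occur among assignments with g7 = 0:
  d=0: a=0, b=0, c=0, d=0
  d=1: a=0, b=0, c=0, d=1

either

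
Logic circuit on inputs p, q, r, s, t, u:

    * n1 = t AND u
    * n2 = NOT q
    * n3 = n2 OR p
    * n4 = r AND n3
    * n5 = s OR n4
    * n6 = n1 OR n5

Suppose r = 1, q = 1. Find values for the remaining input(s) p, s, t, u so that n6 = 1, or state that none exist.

p=1, s=1, t=1, u=1

n6 = n1 OR n5 must be 1, so at least one of n1, n5 is 1.
Check with r = 1, q = 1 and p=1, s=1, t=1, u=1:
n1 = t AND u = 1 AND 1 = 1
n2 = NOT q = NOT 1 = 0
n3 = n2 OR p = 0 OR 1 = 1
n4 = r AND n3 = 1 AND 1 = 1
n5 = s OR n4 = 1 OR 1 = 1
n6 = n1 OR n5 = 1 OR 1 = 1
So n6 = 1.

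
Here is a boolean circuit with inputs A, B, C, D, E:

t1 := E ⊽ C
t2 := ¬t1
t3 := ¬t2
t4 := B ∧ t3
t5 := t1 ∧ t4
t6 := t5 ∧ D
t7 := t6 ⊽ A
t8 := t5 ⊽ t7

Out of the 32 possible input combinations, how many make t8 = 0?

t8 = t5 ⊽ t7 must be 0, so at least one of t5, t7 is 1.
Enumerating the 32 input combinations, 18 give t8 = 0 and 14 give t8 = 1.

18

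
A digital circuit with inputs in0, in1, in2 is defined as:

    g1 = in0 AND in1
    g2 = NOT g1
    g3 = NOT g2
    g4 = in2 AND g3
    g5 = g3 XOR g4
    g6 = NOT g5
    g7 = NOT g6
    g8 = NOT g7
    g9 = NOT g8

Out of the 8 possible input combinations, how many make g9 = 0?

g9 = NOT g8 must be 0, so g8 = 1.
g8 = NOT g7 must be 1, so g7 = 0.
Enumerating the 8 input combinations, 7 give g9 = 0 and 1 give g9 = 1.

7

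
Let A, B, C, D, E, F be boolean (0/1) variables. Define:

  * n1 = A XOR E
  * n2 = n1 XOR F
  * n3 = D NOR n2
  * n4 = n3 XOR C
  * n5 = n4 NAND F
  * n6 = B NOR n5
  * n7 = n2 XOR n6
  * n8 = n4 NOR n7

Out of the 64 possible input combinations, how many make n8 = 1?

16

n8 = n4 NOR n7 must be 1, so both n4 = 0 and n7 = 0.
Enumerating the 64 input combinations, 16 give n8 = 1 and 48 give n8 = 0.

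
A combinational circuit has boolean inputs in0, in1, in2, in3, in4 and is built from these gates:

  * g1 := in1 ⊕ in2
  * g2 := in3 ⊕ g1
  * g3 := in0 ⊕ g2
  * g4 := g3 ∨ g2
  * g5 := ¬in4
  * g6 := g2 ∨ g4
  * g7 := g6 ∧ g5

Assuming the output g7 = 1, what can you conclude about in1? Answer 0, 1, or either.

Both values of in1 occur among assignments with g7 = 1:
  in1=0: in0=0, in1=0, in2=0, in3=1, in4=0
  in1=1: in0=0, in1=1, in2=0, in3=0, in4=0

either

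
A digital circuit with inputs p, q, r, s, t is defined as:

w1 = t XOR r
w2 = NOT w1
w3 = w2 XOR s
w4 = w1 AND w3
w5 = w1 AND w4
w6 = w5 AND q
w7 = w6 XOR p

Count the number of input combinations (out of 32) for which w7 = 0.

w7 = w6 XOR p must be 0, so w6 and p are equal.
Enumerating the 32 input combinations, 16 give w7 = 0 and 16 give w7 = 1.

16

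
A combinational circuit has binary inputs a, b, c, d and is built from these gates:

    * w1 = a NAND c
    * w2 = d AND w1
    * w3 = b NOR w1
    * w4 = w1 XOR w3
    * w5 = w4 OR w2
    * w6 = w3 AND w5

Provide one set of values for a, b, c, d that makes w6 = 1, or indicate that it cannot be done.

a=1 b=0 c=1 d=1

w6 = w3 AND w5 must be 1, so both w3 = 1 and w5 = 1.
w3 = b NOR w1 must be 1, so both b = 0 and w1 = 0.
Check with a=1 b=0 c=1 d=1:
w1 = a NAND c = 1 NAND 1 = 0
w2 = d AND w1 = 1 AND 0 = 0
w3 = b NOR w1 = 0 NOR 0 = 1
w4 = w1 XOR w3 = 0 XOR 1 = 1
w5 = w4 OR w2 = 1 OR 0 = 1
w6 = w3 AND w5 = 1 AND 1 = 1
So w6 = 1 as required.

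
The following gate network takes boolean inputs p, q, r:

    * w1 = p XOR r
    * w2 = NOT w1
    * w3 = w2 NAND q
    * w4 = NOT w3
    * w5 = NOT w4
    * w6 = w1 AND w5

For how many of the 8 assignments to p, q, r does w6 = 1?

w6 = w1 AND w5 must be 1, so both w1 = 1 and w5 = 1.
Satisfying assignments:
  p=0, q=0, r=1
  p=0, q=1, r=1
  p=1, q=0, r=0
  p=1, q=1, r=0

4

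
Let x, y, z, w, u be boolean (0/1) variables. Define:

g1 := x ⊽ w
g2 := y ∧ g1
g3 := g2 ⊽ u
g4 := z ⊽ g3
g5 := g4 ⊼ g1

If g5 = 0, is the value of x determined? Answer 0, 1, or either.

0

g5 = g4 ⊼ g1 must be 0, so both g4 = 1 and g1 = 1.
Every assignment with g5 = 0 has x = 0; there are 3 such assignment(s).
  x=0, y=0, z=0, w=0, u=1
  x=0, y=1, z=0, w=0, u=0
  x=0, y=1, z=0, w=0, u=1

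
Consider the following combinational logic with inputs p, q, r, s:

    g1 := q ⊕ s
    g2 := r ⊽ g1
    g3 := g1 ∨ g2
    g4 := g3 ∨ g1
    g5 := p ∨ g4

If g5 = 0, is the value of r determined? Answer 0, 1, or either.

1

g5 = p ∨ g4 must be 0, so both p = 0 and g4 = 0.
Every assignment with g5 = 0 has r = 1; there are 2 such assignment(s).
  p=0, q=0, r=1, s=0
  p=0, q=1, r=1, s=1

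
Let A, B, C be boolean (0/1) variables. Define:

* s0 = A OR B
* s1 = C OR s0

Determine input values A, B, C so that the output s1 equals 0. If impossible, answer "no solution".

s1 = C OR s0 must be 0, so both C = 0 and s0 = 0.
Check with A=0, B=0, C=0:
s0 = A OR B = 0 OR 0 = 0
s1 = C OR s0 = 0 OR 0 = 0
So s1 = 0 as required.

A=0, B=0, C=0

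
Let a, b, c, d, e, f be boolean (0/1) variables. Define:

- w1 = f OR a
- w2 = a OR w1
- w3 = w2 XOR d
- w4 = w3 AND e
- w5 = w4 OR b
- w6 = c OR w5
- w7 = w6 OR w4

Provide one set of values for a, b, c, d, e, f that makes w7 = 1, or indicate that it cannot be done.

a=1 b=0 c=1 d=1 e=1 f=1

w7 = w6 OR w4 must be 1, so at least one of w6, w4 is 1.
Check with a=1 b=0 c=1 d=1 e=1 f=1:
w1 = f OR a = 1 OR 1 = 1
w2 = a OR w1 = 1 OR 1 = 1
w3 = w2 XOR d = 1 XOR 1 = 0
w4 = w3 AND e = 0 AND 1 = 0
w5 = w4 OR b = 0 OR 0 = 0
w6 = c OR w5 = 1 OR 0 = 1
w7 = w6 OR w4 = 1 OR 0 = 1
So w7 = 1 as required.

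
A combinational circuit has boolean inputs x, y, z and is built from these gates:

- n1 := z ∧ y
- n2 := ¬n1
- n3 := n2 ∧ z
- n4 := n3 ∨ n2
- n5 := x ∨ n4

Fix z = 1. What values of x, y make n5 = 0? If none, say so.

x=0 y=1

n5 = x ∨ n4 must be 0, so both x = 0 and n4 = 0.
n4 = n3 ∨ n2 must be 0, so both n3 = 0 and n2 = 0.
Check with z = 1 and x=0, y=1:
n1 = z ∧ y = 1 ∧ 1 = 1
n2 = ¬n1 = ¬1 = 0
n3 = n2 ∧ z = 0 ∧ 1 = 0
n4 = n3 ∨ n2 = 0 ∨ 0 = 0
n5 = x ∨ n4 = 0 ∨ 0 = 0
So n5 = 0.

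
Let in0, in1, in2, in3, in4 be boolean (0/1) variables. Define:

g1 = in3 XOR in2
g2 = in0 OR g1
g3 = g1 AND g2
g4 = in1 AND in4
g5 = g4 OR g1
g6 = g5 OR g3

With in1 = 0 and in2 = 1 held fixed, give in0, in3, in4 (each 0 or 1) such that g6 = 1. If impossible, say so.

g6 = g5 OR g3 must be 1, so at least one of g5, g3 is 1.
Check with in1 = 0 and in2 = 1 and in0=0, in3=0, in4=0:
g1 = in3 XOR in2 = 0 XOR 1 = 1
g2 = in0 OR g1 = 0 OR 1 = 1
g3 = g1 AND g2 = 1 AND 1 = 1
g4 = in1 AND in4 = 0 AND 0 = 0
g5 = g4 OR g1 = 0 OR 1 = 1
g6 = g5 OR g3 = 1 OR 1 = 1
So g6 = 1.

in0=0, in3=0, in4=0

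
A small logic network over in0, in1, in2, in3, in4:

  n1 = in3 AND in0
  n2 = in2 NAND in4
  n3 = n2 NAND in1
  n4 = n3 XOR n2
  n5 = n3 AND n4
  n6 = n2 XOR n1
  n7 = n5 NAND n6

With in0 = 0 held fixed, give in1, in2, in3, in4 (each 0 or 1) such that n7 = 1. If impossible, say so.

in1=0 in2=1 in3=0 in4=0

Check with in0 = 0 and in1=0, in2=1, in3=0, in4=0:
n1 = in3 AND in0 = 0 AND 0 = 0
n2 = in2 NAND in4 = 1 NAND 0 = 1
n3 = n2 NAND in1 = 1 NAND 0 = 1
n4 = n3 XOR n2 = 1 XOR 1 = 0
n5 = n3 AND n4 = 1 AND 0 = 0
n6 = n2 XOR n1 = 1 XOR 0 = 1
n7 = n5 NAND n6 = 0 NAND 1 = 1
So n7 = 1.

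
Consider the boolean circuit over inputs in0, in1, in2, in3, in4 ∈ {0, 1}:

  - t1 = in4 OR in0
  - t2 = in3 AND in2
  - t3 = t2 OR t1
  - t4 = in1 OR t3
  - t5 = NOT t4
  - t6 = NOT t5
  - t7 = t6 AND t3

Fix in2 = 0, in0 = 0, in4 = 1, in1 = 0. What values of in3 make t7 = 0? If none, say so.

no solution exists

With in2 = 0, in0 = 0, in4 = 1, in1 = 0 fixed, none of the 2 settings of in3 give t7 = 0.
For example, with in3=0:
t1 = in4 OR in0 = 1 OR 0 = 1
t2 = in3 AND in2 = 0 AND 0 = 0
t3 = t2 OR t1 = 0 OR 1 = 1
t4 = in1 OR t3 = 0 OR 1 = 1
t5 = NOT t4 = NOT 1 = 0
t6 = NOT t5 = NOT 0 = 1
t7 = t6 AND t3 = 1 AND 1 = 1
giving t7 = 1 ≠ 0.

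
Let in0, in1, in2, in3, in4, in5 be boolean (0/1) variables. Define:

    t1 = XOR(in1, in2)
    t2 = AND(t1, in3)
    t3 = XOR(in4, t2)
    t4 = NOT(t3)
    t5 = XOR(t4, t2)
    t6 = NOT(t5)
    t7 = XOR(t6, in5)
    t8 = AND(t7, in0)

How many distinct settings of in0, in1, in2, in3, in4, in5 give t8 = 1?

16

t8 = AND(t7, in0) must be 1, so both t7 = 1 and in0 = 1.
Enumerating the 64 input combinations, 16 give t8 = 1 and 48 give t8 = 0.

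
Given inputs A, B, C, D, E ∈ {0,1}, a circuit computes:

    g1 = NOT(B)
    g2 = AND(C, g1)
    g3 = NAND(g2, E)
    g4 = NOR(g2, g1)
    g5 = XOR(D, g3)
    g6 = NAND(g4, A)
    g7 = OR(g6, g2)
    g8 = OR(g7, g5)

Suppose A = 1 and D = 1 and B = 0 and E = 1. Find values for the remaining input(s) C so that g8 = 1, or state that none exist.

C=0

g8 = OR(g7, g5) must be 1, so at least one of g7, g5 is 1.
Check with A = 1 and D = 1 and B = 0 and E = 1 and C=0:
g1 = NOT(B) = NOT 0 = 1
g2 = AND(C, g1) = AND(0, 1) = 0
g3 = NAND(g2, E) = NAND(0, 1) = 1
g4 = NOR(g2, g1) = NOR(0, 1) = 0
g5 = XOR(D, g3) = XOR(1, 1) = 0
g6 = NAND(g4, A) = NAND(0, 1) = 1
g7 = OR(g6, g2) = OR(1, 0) = 1
g8 = OR(g7, g5) = OR(1, 0) = 1
So g8 = 1.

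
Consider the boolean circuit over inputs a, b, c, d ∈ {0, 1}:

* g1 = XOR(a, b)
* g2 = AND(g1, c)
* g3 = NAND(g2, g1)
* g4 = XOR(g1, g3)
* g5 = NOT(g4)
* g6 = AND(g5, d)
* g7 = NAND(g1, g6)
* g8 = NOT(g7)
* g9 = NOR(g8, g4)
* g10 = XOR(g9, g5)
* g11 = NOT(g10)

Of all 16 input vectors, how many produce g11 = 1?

14

g11 = NOT(g10) must be 1, so g10 = 0.
Enumerating the 16 input combinations, 14 give g11 = 1 and 2 give g11 = 0.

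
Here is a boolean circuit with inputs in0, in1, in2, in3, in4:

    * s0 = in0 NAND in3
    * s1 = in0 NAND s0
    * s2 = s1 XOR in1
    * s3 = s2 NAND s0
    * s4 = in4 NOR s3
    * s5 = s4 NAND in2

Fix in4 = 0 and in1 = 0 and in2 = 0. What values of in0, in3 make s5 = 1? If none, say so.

Check with in4 = 0 and in1 = 0 and in2 = 0 and in0=0, in3=0:
s0 = in0 NAND in3 = 0 NAND 0 = 1
s1 = in0 NAND s0 = 0 NAND 1 = 1
s2 = s1 XOR in1 = 1 XOR 0 = 1
s3 = s2 NAND s0 = 1 NAND 1 = 0
s4 = in4 NOR s3 = 0 NOR 0 = 1
s5 = s4 NAND in2 = 1 NAND 0 = 1
So s5 = 1.

in0=0 in3=0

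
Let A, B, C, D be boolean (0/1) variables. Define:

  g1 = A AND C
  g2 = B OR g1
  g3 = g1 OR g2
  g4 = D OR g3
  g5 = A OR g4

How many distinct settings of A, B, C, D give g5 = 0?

g5 = A OR g4 must be 0, so both A = 0 and g4 = 0.
g4 = D OR g3 must be 0, so both D = 0 and g3 = 0.
g3 = g1 OR g2 must be 0, so both g1 = 0 and g2 = 0.
Satisfying assignments:
  A=0, B=0, C=0, D=0
  A=0, B=0, C=1, D=0

2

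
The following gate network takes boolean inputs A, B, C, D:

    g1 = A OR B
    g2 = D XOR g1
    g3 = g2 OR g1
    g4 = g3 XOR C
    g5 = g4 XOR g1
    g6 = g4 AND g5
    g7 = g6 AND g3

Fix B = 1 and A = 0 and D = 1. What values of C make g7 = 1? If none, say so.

no solution exists

With B = 1 and A = 0 and D = 1 fixed, none of the 2 settings of C give g7 = 1.
For example, with C=1:
g1 = A OR B = 0 OR 1 = 1
g2 = D XOR g1 = 1 XOR 1 = 0
g3 = g2 OR g1 = 0 OR 1 = 1
g4 = g3 XOR C = 1 XOR 1 = 0
g5 = g4 XOR g1 = 0 XOR 1 = 1
g6 = g4 AND g5 = 0 AND 1 = 0
g7 = g6 AND g3 = 0 AND 1 = 0
giving g7 = 0 ≠ 1.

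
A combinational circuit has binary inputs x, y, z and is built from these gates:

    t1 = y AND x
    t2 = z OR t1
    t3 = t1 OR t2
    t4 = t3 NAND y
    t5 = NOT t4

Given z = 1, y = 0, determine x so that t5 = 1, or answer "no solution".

With z = 1, y = 0 fixed, none of the 2 settings of x give t5 = 1.
For example, with x=0:
t1 = y AND x = 0 AND 0 = 0
t2 = z OR t1 = 1 OR 0 = 1
t3 = t1 OR t2 = 0 OR 1 = 1
t4 = t3 NAND y = 1 NAND 0 = 1
t5 = NOT t4 = NOT 1 = 0
giving t5 = 0 ≠ 1.

no solution exists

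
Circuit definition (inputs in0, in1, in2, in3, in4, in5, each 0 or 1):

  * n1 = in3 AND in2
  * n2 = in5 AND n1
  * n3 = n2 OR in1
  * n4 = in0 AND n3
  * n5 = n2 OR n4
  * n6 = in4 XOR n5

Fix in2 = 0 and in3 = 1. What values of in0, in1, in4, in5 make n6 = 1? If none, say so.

Check with in2 = 0 and in3 = 1 and in0=1, in1=1, in4=0, in5=0:
n1 = in3 AND in2 = 1 AND 0 = 0
n2 = in5 AND n1 = 0 AND 0 = 0
n3 = n2 OR in1 = 0 OR 1 = 1
n4 = in0 AND n3 = 1 AND 1 = 1
n5 = n2 OR n4 = 0 OR 1 = 1
n6 = in4 XOR n5 = 0 XOR 1 = 1
So n6 = 1.

in0=1 in1=1 in4=0 in5=0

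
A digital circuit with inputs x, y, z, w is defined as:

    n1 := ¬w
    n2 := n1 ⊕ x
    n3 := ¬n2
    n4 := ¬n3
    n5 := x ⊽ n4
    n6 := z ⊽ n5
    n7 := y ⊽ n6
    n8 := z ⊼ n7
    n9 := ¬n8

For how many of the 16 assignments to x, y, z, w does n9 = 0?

12

n9 = ¬n8 must be 0, so n8 = 1.
n8 = z ⊼ n7 must be 1, so at least one of z, n7 is 0.
Enumerating the 16 input combinations, 12 give n9 = 0 and 4 give n9 = 1.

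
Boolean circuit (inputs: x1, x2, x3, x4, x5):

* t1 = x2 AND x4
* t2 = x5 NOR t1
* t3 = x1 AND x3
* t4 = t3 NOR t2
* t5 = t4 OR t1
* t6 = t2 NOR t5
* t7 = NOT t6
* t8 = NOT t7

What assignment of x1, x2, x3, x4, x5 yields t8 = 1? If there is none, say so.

x1=1, x2=1, x3=1, x4=0, x5=1

Check with x1=1, x2=1, x3=1, x4=0, x5=1:
t1 = x2 AND x4 = 1 AND 0 = 0
t2 = x5 NOR t1 = 1 NOR 0 = 0
t3 = x1 AND x3 = 1 AND 1 = 1
t4 = t3 NOR t2 = 1 NOR 0 = 0
t5 = t4 OR t1 = 0 OR 0 = 0
t6 = t2 NOR t5 = 0 NOR 0 = 1
t7 = NOT t6 = NOT 1 = 0
t8 = NOT t7 = NOT 0 = 1
So t8 = 1 as required.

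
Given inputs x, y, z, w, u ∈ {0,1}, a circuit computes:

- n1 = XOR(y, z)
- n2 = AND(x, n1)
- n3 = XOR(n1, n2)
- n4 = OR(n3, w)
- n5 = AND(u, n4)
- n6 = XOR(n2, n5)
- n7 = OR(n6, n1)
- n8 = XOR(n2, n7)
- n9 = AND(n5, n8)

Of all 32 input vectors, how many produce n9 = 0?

24

n9 = AND(n5, n8) must be 0, so at least one of n5, n8 is 0.
Enumerating the 32 input combinations, 24 give n9 = 0 and 8 give n9 = 1.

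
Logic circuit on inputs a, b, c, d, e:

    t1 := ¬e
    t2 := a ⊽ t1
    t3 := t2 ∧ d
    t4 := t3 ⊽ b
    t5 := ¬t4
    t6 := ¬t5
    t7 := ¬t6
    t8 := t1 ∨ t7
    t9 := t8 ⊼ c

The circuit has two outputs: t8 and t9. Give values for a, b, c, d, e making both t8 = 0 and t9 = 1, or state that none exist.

a=1, b=0, c=1, d=0, e=1

Check with a=1, b=0, c=1, d=0, e=1:
t1 = ¬e = ¬1 = 0
t2 = a ⊽ t1 = 1 ⊽ 0 = 0
t3 = t2 ∧ d = 0 ∧ 0 = 0
t4 = t3 ⊽ b = 0 ⊽ 0 = 1
t5 = ¬t4 = ¬1 = 0
t6 = ¬t5 = ¬0 = 1
t7 = ¬t6 = ¬1 = 0
t8 = t1 ∨ t7 = 0 ∨ 0 = 0
t9 = t8 ⊼ c = 0 ⊼ 1 = 1
So t8 = 0 and t9 = 1.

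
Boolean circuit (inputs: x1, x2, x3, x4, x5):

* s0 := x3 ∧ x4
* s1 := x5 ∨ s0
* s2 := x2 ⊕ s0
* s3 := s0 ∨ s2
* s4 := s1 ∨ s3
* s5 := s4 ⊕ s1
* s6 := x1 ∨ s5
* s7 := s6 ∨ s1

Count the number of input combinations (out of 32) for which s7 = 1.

29

s7 = s6 ∨ s1 must be 1, so at least one of s6, s1 is 1.
Enumerating the 32 input combinations, 29 give s7 = 1 and 3 give s7 = 0.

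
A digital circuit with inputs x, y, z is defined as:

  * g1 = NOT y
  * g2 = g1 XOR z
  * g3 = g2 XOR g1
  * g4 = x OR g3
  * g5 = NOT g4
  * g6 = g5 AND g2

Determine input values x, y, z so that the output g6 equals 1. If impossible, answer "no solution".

x=0, y=0, z=0

g6 = g5 AND g2 must be 1, so both g5 = 1 and g2 = 1.
g5 = NOT g4 must be 1, so g4 = 0.
g2 = g1 XOR z must be 1, so g1 and z differ.
Check with x=0, y=0, z=0:
g1 = NOT y = NOT 0 = 1
g2 = g1 XOR z = 1 XOR 0 = 1
g3 = g2 XOR g1 = 1 XOR 1 = 0
g4 = x OR g3 = 0 OR 0 = 0
g5 = NOT g4 = NOT 0 = 1
g6 = g5 AND g2 = 1 AND 1 = 1
So g6 = 1 as required.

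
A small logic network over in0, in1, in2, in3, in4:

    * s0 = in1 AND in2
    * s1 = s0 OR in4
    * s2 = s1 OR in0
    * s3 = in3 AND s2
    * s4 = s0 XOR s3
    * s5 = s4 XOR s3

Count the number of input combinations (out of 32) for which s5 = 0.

s5 = s4 XOR s3 must be 0, so s4 and s3 are equal.
Enumerating the 32 input combinations, 24 give s5 = 0 and 8 give s5 = 1.

24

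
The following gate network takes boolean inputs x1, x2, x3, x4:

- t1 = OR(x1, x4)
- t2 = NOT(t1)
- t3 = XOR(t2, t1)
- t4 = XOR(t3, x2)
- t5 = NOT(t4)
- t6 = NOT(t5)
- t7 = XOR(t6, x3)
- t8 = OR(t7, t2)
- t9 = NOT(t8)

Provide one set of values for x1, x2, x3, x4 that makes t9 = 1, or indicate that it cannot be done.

t9 = NOT(t8) must be 1, so t8 = 0.
t8 = OR(t7, t2) must be 0, so both t7 = 0 and t2 = 0.
Check with x1=1, x2=0, x3=1, x4=0:
t1 = OR(x1, x4) = OR(1, 0) = 1
t2 = NOT(t1) = NOT 1 = 0
t3 = XOR(t2, t1) = XOR(0, 1) = 1
t4 = XOR(t3, x2) = XOR(1, 0) = 1
t5 = NOT(t4) = NOT 1 = 0
t6 = NOT(t5) = NOT 0 = 1
t7 = XOR(t6, x3) = XOR(1, 1) = 0
t8 = OR(t7, t2) = OR(0, 0) = 0
t9 = NOT(t8) = NOT 0 = 1
So t9 = 1 as required.

x1=1, x2=0, x3=1, x4=0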